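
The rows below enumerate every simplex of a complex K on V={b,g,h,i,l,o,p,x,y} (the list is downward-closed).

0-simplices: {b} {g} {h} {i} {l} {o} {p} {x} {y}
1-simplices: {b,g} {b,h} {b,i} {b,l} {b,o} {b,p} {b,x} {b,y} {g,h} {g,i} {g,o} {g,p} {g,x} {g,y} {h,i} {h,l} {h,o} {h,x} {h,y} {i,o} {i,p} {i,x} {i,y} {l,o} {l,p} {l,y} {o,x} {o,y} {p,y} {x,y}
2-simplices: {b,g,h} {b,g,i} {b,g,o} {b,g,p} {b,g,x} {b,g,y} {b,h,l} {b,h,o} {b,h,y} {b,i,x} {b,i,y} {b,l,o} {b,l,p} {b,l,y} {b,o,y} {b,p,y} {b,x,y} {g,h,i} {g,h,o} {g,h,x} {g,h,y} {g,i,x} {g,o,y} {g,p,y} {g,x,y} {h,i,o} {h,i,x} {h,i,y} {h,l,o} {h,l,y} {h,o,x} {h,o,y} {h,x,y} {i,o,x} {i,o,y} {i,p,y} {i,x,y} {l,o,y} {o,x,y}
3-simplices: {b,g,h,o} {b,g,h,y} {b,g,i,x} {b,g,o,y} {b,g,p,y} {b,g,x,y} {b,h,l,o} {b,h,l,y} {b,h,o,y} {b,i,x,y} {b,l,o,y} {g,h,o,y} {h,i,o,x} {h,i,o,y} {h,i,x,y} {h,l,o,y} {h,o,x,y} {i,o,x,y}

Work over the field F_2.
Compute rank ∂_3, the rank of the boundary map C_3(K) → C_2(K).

n_0=9 n_1=30 n_2=39 n_3=18  [Z2]
∂1: piv[bg,bh,bi,bl,bo,bp,bx,by] rk=8  ker:gh,gi,go,gp,gx,gy,hi,hl,ho,hx,hy,io,ip,ix,iy,lo,lp,ly,ox,oy,py,xy
∂2: piv[bgh,bgi,bgo,bgp,bgx,bgy,bhl,bho,bhy,bix,biy,blo,blp,bly,boy,bpy,bxy,ghi,ghx,hio,hox,ipy] rk=22  ker:gho,ghy,gix,goy,gpy,gxy,hix,hiy,hlo,hly,hoy,hxy,iox,ioy,ixy,loy,oxy
∂3: piv[bgho,bghy,bgix,bgoy,bgpy,bgxy,bhlo,bhly,bhoy,bixy,bloy,hiox,hioy,hixy,hoxy] rk=15  ker:ghoy,hloy,ioxy
rk∂_3=15

rank∂_3=15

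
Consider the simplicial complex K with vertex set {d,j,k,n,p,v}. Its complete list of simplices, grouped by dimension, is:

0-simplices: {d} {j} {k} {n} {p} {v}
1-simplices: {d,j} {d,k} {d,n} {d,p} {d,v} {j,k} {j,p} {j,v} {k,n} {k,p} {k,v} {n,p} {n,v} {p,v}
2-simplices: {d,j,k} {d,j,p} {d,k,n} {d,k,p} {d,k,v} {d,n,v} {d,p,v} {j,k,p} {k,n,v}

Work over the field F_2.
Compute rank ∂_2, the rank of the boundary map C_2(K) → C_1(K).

n_0=6 n_1=14 n_2=9  [Z2]
∂1: piv[dj,dk,dn,dp,dv] rk=5  ker:jk,jp,jv,kn,kp,kv,np,nv,pv
∂2: piv[djk,djp,dkn,dkp,dkv,dnv,dpv] rk=7  ker:jkp,knv
rk∂_2=7

rank∂_2=7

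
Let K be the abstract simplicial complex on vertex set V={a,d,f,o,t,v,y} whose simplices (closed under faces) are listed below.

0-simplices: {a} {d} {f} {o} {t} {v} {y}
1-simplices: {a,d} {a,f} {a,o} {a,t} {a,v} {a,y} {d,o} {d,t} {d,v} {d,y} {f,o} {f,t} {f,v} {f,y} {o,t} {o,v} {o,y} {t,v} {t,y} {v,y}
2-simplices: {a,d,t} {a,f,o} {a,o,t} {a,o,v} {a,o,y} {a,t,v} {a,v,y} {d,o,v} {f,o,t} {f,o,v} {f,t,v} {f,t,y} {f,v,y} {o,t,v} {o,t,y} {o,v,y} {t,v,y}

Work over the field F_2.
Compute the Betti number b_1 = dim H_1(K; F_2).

n_0=7 n_1=20 n_2=17  [Z2]
∂1: piv[ad,af,ao,at,av,ay] rk=6  ker:do,dt,dv,dy,fo,ft,fv,fy,ot,ov,oy,tv,ty,vy
∂2: piv[adt,afo,aot,aov,aoy,atv,avy,dov,fot,fov,fty,fvy] rk=12  ker:ftv,otv,oty,ovy,tvy
b_1=(20−6)−12=2

b_1=2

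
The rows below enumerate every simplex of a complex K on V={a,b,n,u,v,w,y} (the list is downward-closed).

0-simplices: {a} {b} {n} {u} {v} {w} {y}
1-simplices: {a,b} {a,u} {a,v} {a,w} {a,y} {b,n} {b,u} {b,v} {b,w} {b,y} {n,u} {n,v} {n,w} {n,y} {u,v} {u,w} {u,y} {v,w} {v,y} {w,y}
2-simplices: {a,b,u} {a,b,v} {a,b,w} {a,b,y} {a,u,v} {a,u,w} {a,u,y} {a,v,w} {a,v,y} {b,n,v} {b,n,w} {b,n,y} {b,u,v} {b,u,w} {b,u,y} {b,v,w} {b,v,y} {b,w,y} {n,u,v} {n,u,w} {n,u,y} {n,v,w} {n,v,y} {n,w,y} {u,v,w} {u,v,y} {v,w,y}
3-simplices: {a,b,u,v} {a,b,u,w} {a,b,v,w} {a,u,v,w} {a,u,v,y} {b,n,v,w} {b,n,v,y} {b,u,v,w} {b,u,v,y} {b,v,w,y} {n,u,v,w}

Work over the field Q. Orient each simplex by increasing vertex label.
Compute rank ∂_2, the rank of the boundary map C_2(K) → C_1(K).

n_0=7 n_1=20 n_2=27 n_3=11  [Q]
∂1: piv[ab,au,av,aw,ay,bn] rk=6  ker:bu,bv,bw,by,nu,nv,nw,ny,uv,uw,uy,vw,vy,wy
∂2: piv[abu,abv,abw,aby,auv,auw,auy,avw,avy,bnv,bnw,bny,bwy,nuv] rk=14  ker:buv,buw,buy,bvw,bvy,nuw,nuy,nvw,nvy,nwy,uvw,uvy,vwy
∂3: piv[abuv,abuw,abvw,auvw,auvy,bnvw,bnvy,buvy,bvwy,nuvw] rk=10  ker:buvw
rk∂_2=14

rank∂_2=14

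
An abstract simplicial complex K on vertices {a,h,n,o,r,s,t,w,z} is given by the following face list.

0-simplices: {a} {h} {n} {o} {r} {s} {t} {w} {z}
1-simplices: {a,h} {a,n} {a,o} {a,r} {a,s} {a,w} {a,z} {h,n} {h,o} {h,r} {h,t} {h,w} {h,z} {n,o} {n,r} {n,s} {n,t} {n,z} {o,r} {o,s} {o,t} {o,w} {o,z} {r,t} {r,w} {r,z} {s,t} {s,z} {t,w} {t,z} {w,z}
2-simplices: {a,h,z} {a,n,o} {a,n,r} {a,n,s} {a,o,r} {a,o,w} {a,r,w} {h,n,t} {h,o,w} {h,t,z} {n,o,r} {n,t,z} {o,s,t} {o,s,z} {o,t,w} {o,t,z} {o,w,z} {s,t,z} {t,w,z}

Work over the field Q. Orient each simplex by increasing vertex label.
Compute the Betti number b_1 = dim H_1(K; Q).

b_1=7

n_0=9 n_1=31 n_2=19  [Q]
∂1: piv[ah,an,ao,ar,as,aw,az,ht] rk=8  ker:hn,ho,hr,hw,hz,no,nr,ns,nt,nz,or,os,ot,ow,oz,rt,rw,rz,st,sz,tw,tz,wz
∂2: piv[ahz,ano,anr,ans,aor,aow,arw,hnt,how,htz,ntz,ost,osz,otw,otz,owz] rk=16  ker:nor,stz,twz
b_1=(31−8)−16=7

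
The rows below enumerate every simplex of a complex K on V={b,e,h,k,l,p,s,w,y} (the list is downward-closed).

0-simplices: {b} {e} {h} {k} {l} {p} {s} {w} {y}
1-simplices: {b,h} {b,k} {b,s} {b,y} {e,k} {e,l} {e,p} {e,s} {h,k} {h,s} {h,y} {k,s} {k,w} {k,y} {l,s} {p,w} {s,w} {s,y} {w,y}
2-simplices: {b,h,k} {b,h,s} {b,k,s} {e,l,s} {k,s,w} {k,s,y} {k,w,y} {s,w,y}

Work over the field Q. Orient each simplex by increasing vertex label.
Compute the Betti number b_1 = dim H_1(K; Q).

n_0=9 n_1=19 n_2=8  [Q]
∂1: piv[bh,bk,bs,by,ek,el,ep,kw] rk=8  ker:es,hk,hs,hy,ks,ky,ls,pw,sw,sy,wy
∂2: piv[bhk,bhs,bks,els,ksw,ksy,kwy] rk=7  ker:swy
b_1=(19−8)−7=4

b_1=4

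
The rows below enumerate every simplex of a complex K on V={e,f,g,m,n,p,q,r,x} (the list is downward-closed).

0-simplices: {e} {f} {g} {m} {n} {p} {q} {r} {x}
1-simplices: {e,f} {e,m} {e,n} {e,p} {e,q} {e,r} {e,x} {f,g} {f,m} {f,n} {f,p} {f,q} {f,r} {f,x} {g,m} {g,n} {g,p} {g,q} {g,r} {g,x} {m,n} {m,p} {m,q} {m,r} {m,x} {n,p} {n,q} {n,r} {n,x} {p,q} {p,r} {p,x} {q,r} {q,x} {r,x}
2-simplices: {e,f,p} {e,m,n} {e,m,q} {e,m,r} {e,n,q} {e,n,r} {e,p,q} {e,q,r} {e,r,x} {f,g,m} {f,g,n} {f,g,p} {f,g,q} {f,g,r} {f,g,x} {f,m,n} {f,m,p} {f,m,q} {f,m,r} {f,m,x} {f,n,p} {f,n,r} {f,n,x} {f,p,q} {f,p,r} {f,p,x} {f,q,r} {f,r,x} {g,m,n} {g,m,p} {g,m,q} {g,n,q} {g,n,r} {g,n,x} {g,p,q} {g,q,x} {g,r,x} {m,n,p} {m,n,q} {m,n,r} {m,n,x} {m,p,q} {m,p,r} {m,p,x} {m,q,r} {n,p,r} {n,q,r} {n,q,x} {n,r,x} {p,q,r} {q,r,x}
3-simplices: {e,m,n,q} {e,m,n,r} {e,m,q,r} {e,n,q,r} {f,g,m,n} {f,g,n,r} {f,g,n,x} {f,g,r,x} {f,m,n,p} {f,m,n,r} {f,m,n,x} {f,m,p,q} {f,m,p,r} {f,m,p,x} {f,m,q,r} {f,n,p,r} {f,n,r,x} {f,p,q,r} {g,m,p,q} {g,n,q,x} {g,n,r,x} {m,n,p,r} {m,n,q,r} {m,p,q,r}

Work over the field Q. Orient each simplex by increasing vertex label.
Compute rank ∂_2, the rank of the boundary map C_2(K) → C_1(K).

n_0=9 n_1=35 n_2=51 n_3=24  [Q]
∂1: piv[ef,em,en,ep,eq,er,ex,fg] rk=8  ker:fm,fn,fp,fq,fr,fx,gm,gn,gp,gq,gr,gx,mn,mp,mq,mr,mx,np,nq,nr,nx,pq,pr,px,qr,qx,rx
∂2: piv[efp,emn,emq,emr,enq,enr,epq,eqr,erx,fgm,fgn,fgp,fgq,fgr,fgx,fmn,fmp,fmq,fmr,fmx,fnp,fnx,fpq,fpr,fpx,frx,gqx] rk=27  ker:fnr,fqr,gmn,gmp,gmq,gnq,gnr,gnx,gpq,grx,mnp,mnq,mnr,mnx,mpq,mpr,mpx,mqr,npr,nqr,nqx,nrx,pqr,qrx
∂3: piv[emnq,emnr,emqr,enqr,fgmn,fgnr,fgnx,fgrx,fmnp,fmnr,fmnx,fmpq,fmpr,fmpx,fmqr,fnpr,fnrx,fpqr,gmpq,gnqx] rk=20  ker:gnrx,mnpr,mnqr,mpqr
rk∂_2=27

rank∂_2=27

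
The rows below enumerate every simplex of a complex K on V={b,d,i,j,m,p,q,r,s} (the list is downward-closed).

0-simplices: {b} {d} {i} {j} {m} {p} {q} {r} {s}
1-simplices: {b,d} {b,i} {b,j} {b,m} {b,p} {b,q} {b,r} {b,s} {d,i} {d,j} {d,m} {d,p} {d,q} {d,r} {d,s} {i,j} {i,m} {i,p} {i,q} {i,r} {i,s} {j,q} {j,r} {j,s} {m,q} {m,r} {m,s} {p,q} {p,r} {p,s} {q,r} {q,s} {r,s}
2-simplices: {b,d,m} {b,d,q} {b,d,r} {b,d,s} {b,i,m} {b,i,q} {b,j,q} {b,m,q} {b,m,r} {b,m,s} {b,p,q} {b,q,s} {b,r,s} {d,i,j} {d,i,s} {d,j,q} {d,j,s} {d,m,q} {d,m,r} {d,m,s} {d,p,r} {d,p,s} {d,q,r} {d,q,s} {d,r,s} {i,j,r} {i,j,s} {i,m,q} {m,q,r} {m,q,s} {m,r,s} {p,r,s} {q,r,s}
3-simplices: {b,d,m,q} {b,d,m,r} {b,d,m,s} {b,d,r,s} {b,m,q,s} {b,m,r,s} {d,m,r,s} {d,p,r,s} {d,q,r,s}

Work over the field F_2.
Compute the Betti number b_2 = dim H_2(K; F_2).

n_0=9 n_1=33 n_2=33 n_3=9  [Z2]
∂1: piv[bd,bi,bj,bm,bp,bq,br,bs] rk=8  ker:di,dj,dm,dp,dq,dr,ds,ij,im,ip,iq,ir,is,jq,jr,js,mq,mr,ms,pq,pr,ps,qr,qs,rs
∂2: piv[bdm,bdq,bdr,bds,bim,biq,bjq,bmq,bmr,bms,bpq,bqs,brs,dij,dis,djq,djs,dpr,dps,dqr,ijr] rk=21  ker:dmq,dmr,dms,dqs,drs,ijs,imq,mqr,mqs,mrs,prs,qrs
∂3: piv[bdmq,bdmr,bdms,bdrs,bmqs,bmrs,dprs,dqrs] rk=8  ker:dmrs
b_2=(33−21)−8=4

b_2=4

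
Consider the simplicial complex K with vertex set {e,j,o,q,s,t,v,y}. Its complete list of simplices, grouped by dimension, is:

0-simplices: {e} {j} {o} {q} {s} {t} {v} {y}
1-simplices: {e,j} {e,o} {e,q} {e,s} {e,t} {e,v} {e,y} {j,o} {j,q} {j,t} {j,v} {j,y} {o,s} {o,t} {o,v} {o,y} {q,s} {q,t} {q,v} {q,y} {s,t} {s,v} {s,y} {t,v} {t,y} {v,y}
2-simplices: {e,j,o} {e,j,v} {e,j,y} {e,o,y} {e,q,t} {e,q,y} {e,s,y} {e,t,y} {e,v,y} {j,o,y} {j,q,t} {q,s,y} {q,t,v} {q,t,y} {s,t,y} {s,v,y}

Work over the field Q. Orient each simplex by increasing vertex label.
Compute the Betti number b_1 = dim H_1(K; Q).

n_0=8 n_1=26 n_2=16  [Q]
∂1: piv[ej,eo,eq,es,et,ev,ey] rk=7  ker:jo,jq,jt,jv,jy,os,ot,ov,oy,qs,qt,qv,qy,st,sv,sy,tv,ty,vy
∂2: piv[ejo,ejv,ejy,eoy,eqt,eqy,esy,ety,evy,jqt,qsy,qtv,sty,svy] rk=14  ker:joy,qty
b_1=(26−7)−14=5

b_1=5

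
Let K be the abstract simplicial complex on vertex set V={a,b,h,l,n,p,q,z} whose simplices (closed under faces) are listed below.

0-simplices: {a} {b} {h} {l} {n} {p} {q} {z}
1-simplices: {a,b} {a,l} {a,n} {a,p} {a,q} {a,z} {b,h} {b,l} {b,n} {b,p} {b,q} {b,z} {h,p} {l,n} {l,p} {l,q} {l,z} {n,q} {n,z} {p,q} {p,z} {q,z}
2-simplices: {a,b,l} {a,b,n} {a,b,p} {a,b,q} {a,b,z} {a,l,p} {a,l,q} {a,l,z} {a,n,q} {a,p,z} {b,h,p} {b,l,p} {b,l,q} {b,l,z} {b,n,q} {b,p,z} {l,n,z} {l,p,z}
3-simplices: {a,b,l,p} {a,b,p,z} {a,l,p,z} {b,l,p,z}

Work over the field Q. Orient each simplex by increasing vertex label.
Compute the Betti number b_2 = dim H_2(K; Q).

n_0=8 n_1=22 n_2=18 n_3=4  [Q]
∂1: piv[ab,al,an,ap,aq,az,bh] rk=7  ker:bl,bn,bp,bq,bz,hp,ln,lp,lq,lz,nq,nz,pq,pz,qz
∂2: piv[abl,abn,abp,abq,abz,alp,alq,alz,anq,apz,bhp,lnz] rk=12  ker:blp,blq,blz,bnq,bpz,lpz
∂3: piv[ablp,abpz,alpz,blpz] rk=4
b_2=(18−12)−4=2

b_2=2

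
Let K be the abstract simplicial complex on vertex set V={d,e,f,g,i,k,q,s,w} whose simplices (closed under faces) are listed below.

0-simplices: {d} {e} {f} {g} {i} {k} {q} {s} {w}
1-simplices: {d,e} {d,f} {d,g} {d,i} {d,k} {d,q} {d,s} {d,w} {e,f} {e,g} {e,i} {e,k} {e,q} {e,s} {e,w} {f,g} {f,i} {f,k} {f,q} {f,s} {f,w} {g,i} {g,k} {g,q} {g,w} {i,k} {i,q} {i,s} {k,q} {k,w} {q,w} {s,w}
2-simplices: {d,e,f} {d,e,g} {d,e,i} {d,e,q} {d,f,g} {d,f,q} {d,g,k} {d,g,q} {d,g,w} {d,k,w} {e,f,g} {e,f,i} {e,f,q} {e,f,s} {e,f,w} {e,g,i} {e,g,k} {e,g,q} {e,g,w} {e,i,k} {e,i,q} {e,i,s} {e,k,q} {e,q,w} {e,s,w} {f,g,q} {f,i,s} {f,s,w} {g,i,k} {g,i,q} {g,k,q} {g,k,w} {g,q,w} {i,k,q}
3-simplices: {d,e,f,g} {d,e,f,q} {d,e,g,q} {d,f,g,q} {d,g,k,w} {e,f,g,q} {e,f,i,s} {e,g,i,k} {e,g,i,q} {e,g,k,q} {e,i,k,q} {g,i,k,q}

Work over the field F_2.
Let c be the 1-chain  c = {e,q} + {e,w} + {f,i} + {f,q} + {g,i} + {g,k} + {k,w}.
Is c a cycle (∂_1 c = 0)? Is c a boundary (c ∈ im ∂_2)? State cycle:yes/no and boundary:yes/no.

n_0=9 n_1=32 n_2=34 n_3=12  [Z2]
∂1: piv[de,df,dg,di,dk,dq,ds,dw] rk=8  ker:ef,eg,ei,ek,eq,es,ew,fg,fi,fk,fq,fs,fw,gi,gk,gq,gw,ik,iq,is,kq,kw,qw,sw
∂2: piv[def,deg,dei,deq,dfg,dfq,dgk,dgq,dgw,dkw,efi,efs,efw,egi,egk,egw,eik,eiq,eis,ekq,eqw,esw] rk=22  ker:efg,efq,egq,fgq,fis,fsw,gik,giq,gkq,gkw,gqw,ikq
∂3: piv[defg,defq,degq,dfgq,dgkw,efis,egik,egiq,egkq,eikq] rk=10  ker:efgq,gikq
∂1c = 0
c vs im∂2: reduces to 0 ⇒ boundary

cycle:yes boundary:yes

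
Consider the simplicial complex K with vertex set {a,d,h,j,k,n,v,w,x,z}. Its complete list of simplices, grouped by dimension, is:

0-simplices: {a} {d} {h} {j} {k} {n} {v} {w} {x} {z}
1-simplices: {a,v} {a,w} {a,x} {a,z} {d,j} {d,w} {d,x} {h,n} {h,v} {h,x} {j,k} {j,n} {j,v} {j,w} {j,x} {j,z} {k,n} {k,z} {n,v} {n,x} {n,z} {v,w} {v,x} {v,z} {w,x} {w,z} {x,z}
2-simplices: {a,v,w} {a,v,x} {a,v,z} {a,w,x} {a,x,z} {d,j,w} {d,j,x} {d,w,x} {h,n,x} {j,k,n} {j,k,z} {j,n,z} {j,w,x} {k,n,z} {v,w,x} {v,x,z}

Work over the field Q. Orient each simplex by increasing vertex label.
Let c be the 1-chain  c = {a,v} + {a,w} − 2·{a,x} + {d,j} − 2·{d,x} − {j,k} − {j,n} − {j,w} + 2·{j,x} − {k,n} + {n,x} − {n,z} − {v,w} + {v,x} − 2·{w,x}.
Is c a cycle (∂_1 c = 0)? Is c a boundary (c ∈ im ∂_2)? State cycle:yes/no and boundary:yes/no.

n_0=10 n_1=27 n_2=16  [Q]
∂1: piv[av,aw,ax,az,dj,dw,hn,hv,jk] rk=9  ker:dx,hx,jn,jv,jw,jx,jz,kn,kz,nv,nx,nz,vw,vx,vz,wx,wz,xz
∂2: piv[avw,avx,avz,awx,axz,djw,djx,dwx,hnx,jkn,jkz,jnz] rk=12  ker:jwx,knz,vwx,vxz
∂1c = {d} + 2·{j} − 2·{n} + {v} + {w} − 2·{x} − {z}

cycle:no boundary:no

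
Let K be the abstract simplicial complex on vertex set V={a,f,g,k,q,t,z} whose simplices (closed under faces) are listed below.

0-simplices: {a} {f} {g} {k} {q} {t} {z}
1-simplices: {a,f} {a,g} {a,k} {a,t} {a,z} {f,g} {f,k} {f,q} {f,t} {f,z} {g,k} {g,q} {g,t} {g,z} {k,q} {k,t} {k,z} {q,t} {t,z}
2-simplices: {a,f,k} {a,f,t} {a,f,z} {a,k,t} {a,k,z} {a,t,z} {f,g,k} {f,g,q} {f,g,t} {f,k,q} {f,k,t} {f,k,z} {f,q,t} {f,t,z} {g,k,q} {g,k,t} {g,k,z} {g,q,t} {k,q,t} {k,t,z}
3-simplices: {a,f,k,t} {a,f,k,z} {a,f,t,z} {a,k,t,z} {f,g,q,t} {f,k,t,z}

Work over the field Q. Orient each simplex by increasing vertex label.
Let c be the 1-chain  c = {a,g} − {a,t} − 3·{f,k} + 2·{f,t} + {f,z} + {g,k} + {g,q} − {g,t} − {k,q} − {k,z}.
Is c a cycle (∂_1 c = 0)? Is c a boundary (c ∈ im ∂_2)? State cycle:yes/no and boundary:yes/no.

n_0=7 n_1=19 n_2=20 n_3=6  [Q]
∂1: piv[af,ag,ak,at,az,fq] rk=6  ker:fg,fk,ft,fz,gk,gq,gt,gz,kq,kt,kz,qt,tz
∂2: piv[afk,aft,afz,akt,akz,atz,fgk,fgq,fgt,fkq,fqt,gkz] rk=12  ker:fkt,fkz,ftz,gkq,gkt,gqt,kqt,ktz
∂3: piv[afkt,afkz,aftz,aktz,fgqt] rk=5  ker:fktz
∂1c = 0
c vs im∂2: residual ≠ 0 ⇒ not boundary

cycle:yes boundary:no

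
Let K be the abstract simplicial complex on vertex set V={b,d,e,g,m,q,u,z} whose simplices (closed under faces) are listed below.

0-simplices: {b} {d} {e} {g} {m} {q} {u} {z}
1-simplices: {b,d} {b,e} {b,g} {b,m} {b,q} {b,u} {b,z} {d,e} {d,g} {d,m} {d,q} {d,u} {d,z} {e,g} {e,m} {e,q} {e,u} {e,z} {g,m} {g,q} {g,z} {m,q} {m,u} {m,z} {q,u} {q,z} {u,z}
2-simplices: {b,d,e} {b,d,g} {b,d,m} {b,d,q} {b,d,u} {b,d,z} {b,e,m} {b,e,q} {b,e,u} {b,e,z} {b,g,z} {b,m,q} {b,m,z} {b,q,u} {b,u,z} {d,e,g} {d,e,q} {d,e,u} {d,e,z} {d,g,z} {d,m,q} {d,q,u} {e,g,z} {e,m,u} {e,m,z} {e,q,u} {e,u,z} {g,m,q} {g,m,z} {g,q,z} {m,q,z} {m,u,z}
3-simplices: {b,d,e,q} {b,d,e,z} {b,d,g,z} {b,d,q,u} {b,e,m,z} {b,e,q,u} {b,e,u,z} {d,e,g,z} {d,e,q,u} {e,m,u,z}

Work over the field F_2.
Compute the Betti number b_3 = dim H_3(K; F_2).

b_3=0

n_0=8 n_1=27 n_2=32 n_3=10  [Z2]
∂1: piv[bd,be,bg,bm,bq,bu,bz] rk=7  ker:de,dg,dm,dq,du,dz,eg,em,eq,eu,ez,gm,gq,gz,mq,mu,mz,qu,qz,uz
∂2: piv[bde,bdg,bdm,bdq,bdu,bdz,bem,beq,beu,bez,bgz,bmq,bmz,bqu,buz,deg,emu,gmq,gmz,gqz] rk=20  ker:deq,deu,dez,dgz,dmq,dqu,egz,emz,equ,euz,mqz,muz
∂3: piv[bdeq,bdez,bdgz,bdqu,bemz,bequ,beuz,degz,dequ,emuz] rk=10
b_3=(10−10)−0=0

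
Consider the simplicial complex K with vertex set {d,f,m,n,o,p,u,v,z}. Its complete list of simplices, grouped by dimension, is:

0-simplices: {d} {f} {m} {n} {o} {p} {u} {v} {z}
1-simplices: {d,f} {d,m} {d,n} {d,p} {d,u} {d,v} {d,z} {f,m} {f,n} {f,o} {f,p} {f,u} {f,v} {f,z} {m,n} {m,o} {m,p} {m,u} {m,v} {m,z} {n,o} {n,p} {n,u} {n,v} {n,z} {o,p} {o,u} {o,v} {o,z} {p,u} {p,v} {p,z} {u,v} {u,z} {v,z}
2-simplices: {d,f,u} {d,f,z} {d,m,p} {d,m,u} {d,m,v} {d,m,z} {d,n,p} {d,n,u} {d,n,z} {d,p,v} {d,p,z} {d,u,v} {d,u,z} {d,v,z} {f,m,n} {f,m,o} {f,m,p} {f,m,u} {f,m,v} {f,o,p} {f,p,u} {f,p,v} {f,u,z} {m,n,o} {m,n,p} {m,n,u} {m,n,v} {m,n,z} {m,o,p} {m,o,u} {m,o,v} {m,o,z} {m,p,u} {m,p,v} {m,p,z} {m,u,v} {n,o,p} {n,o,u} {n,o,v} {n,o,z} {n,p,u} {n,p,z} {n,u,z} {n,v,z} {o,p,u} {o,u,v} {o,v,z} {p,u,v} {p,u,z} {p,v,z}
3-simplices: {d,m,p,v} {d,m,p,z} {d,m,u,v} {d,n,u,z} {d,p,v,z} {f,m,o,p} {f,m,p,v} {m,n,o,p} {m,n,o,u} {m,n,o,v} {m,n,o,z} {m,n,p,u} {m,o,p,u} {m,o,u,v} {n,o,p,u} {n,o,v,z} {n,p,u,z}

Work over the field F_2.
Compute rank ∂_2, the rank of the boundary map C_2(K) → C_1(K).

n_0=9 n_1=35 n_2=50 n_3=17  [Z2]
∂1: piv[df,dm,dn,dp,du,dv,dz,fo] rk=8  ker:fm,fn,fp,fu,fv,fz,mn,mo,mp,mu,mv,mz,no,np,nu,nv,nz,op,ou,ov,oz,pu,pv,pz,uv,uz,vz
∂2: piv[dfu,dfz,dmp,dmu,dmv,dmz,dnp,dnu,dnz,dpv,dpz,duv,duz,dvz,fmn,fmo,fmp,fmu,fmv,fop,fpu,mno,mnp,mnv,mou,mov,moz] rk=27  ker:fpv,fuz,mnu,mnz,mop,mpu,mpv,mpz,muv,nop,nou,nov,noz,npu,npz,nuz,nvz,opu,ouv,ovz,puv,puz,pvz
∂3: piv[dmpv,dmpz,dmuv,dnuz,dpvz,fmop,fmpv,mnop,mnou,mnov,mnoz,mnpu,mopu,mouv,novz,npuz] rk=16  ker:nopu
rk∂_2=27

rank∂_2=27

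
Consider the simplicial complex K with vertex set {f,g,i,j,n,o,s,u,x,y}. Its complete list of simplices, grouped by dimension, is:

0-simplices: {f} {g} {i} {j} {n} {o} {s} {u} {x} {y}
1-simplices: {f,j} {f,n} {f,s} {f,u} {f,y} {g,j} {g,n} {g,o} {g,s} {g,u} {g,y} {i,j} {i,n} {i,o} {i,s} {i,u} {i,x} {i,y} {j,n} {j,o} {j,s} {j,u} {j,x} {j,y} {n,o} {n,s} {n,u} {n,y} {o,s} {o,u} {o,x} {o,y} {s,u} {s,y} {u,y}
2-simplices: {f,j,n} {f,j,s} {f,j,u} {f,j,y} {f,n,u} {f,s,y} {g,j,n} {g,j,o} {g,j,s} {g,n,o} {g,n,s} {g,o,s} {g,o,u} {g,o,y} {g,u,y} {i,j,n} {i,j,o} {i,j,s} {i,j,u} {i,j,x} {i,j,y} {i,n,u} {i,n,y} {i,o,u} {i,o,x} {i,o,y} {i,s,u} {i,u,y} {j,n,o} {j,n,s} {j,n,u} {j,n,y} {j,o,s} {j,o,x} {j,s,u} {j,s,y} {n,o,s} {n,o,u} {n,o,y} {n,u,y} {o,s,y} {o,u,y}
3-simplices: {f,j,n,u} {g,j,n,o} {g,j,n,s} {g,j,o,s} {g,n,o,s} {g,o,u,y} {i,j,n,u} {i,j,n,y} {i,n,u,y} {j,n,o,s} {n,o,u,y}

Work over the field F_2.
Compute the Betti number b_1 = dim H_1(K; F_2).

n_0=10 n_1=35 n_2=42 n_3=11  [Z2]
∂1: piv[fj,fn,fs,fu,fy,gj,go,ij,ix] rk=9  ker:gn,gs,gu,gy,in,io,is,iu,iy,jn,jo,js,ju,jx,jy,no,ns,nu,ny,os,ou,ox,oy,su,sy,uy
∂2: piv[fjn,fjs,fju,fjy,fnu,fsy,gjn,gjo,gjs,gno,gns,gos,gou,goy,guy,ijn,ijo,ijs,iju,ijx,ijy,iny,iou,iox,ioy,isu] rk=26  ker:inu,iuy,jno,jns,jnu,jny,jos,jox,jsu,jsy,nos,nou,noy,nuy,osy,ouy
∂3: piv[fjnu,gjno,gjns,gjos,gnos,gouy,ijnu,ijny,inuy,nouy] rk=10  ker:jnos
b_1=(35−9)−26=0

b_1=0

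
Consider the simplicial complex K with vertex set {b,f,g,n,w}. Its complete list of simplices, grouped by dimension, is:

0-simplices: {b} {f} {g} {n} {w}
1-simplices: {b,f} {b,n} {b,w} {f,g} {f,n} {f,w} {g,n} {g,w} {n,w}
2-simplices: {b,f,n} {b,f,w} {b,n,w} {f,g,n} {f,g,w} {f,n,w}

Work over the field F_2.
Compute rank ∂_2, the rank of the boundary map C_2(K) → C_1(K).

rank∂_2=5

n_0=5 n_1=9 n_2=6  [Z2]
∂1: piv[bf,bn,bw,fg] rk=4  ker:fn,fw,gn,gw,nw
∂2: piv[bfn,bfw,bnw,fgn,fgw] rk=5  ker:fnw
rk∂_2=5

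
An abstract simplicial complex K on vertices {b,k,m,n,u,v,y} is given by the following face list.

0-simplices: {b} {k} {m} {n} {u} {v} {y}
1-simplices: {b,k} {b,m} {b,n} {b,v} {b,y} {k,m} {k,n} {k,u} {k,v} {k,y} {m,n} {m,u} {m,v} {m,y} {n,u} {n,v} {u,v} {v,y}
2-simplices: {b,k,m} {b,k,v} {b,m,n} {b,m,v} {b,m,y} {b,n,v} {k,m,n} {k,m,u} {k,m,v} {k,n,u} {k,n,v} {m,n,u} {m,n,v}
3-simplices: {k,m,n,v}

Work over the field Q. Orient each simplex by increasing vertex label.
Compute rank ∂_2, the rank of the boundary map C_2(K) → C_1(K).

n_0=7 n_1=18 n_2=13 n_3=1  [Q]
∂1: piv[bk,bm,bn,bv,by,ku] rk=6  ker:km,kn,kv,ky,mn,mu,mv,my,nu,nv,uv,vy
∂2: piv[bkm,bkv,bmn,bmv,bmy,bnv,kmn,kmu,knu] rk=9  ker:kmv,knv,mnu,mnv
∂3: piv[kmnv] rk=1
rk∂_2=9

rank∂_2=9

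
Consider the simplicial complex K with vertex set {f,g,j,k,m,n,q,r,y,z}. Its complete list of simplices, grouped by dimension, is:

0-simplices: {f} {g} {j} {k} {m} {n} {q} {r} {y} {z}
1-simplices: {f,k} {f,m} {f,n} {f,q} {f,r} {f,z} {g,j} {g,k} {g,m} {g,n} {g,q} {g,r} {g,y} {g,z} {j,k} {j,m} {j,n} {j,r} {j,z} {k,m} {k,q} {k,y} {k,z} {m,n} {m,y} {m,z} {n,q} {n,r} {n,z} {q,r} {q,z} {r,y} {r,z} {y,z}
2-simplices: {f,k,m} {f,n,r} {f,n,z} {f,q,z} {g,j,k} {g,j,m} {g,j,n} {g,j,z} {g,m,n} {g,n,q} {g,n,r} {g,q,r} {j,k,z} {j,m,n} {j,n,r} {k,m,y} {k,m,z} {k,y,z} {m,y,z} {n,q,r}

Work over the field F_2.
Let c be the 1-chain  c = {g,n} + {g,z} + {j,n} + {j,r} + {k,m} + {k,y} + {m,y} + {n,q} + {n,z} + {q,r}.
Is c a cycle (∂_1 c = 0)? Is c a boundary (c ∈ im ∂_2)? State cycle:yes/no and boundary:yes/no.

n_0=10 n_1=34 n_2=20  [Z2]
∂1: piv[fk,fm,fn,fq,fr,fz,gj,gk,gy] rk=9  ker:gm,gn,gq,gr,gz,jk,jm,jn,jr,jz,km,kq,ky,kz,mn,my,mz,nq,nr,nz,qr,qz,ry,rz,yz
∂2: piv[fkm,fnr,fnz,fqz,gjk,gjm,gjn,gjz,gmn,gnq,gnr,gqr,jkz,jnr,kmy,kmz,kyz] rk=17  ker:jmn,myz,nqr
∂1c = 0
c vs im∂2: residual ≠ 0 ⇒ not boundary

cycle:yes boundary:no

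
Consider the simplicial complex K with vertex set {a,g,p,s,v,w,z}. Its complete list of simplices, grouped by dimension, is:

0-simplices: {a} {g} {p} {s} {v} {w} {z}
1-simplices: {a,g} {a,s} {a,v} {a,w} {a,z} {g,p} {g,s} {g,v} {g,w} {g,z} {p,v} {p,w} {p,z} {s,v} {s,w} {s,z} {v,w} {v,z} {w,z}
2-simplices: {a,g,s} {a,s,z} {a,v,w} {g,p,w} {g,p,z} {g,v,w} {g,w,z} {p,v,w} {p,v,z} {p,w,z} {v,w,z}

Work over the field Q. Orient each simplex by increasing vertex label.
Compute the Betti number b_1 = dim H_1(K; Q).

n_0=7 n_1=19 n_2=11  [Q]
∂1: piv[ag,as,av,aw,az,gp] rk=6  ker:gs,gv,gw,gz,pv,pw,pz,sv,sw,sz,vw,vz,wz
∂2: piv[ags,asz,avw,gpw,gpz,gvw,gwz,pvw,pvz] rk=9  ker:pwz,vwz
b_1=(19−6)−9=4

b_1=4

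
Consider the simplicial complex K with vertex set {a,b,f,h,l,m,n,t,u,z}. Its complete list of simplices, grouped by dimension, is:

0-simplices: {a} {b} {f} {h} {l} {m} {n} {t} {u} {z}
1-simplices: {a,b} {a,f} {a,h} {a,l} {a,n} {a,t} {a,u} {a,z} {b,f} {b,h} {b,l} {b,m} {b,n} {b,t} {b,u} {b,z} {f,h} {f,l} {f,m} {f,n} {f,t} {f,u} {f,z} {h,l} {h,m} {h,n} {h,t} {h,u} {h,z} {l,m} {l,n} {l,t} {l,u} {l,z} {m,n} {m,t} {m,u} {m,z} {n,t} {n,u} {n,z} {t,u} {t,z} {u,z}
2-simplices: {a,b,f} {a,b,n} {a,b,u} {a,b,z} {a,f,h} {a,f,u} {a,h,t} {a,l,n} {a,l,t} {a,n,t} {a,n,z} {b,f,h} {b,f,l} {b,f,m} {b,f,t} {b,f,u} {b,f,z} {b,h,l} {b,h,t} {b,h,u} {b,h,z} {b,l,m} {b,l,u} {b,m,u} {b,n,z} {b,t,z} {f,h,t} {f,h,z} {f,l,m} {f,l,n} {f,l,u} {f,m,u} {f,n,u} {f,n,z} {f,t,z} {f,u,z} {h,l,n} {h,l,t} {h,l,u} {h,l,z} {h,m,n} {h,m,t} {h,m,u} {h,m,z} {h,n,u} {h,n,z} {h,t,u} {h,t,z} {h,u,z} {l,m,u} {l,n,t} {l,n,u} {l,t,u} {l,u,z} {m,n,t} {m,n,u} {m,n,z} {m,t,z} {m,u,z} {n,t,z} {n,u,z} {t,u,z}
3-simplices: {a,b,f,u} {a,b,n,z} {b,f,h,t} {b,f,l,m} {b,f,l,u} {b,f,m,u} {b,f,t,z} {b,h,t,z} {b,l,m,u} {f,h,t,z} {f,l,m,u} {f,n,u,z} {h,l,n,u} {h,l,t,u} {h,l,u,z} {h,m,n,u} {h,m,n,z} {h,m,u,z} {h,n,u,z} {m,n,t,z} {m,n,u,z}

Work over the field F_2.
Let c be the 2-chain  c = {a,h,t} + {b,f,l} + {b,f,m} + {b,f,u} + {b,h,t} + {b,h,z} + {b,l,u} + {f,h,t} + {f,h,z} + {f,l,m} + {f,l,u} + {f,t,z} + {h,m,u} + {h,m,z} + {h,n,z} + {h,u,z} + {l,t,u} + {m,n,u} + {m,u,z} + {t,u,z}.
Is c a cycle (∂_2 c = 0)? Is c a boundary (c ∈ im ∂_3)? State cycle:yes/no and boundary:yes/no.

n_0=10 n_1=44 n_2=62 n_3=21  [Z2]
∂1: piv[ab,af,ah,al,an,at,au,az,bm] rk=9  ker:bf,bh,bl,bn,bt,bu,bz,fh,fl,fm,fn,ft,fu,fz,hl,hm,hn,ht,hu,hz,lm,ln,lt,lu,lz,mn,mt,mu,mz,nt,nu,nz,tu,tz,uz
∂2: piv[abf,abn,abu,abz,afh,afu,aht,aln,alt,ant,anz,bfh,bfl,bfm,bft,bfz,bhl,bht,bhu,bhz,blm,blu,bmu,btz,fln,fnu,fnz,fuz,hln,hlz,hmn,hmt,hmu,hmz,htu] rk=35  ker:bfu,bnz,fht,fhz,flm,flu,fmu,ftz,hlt,hlu,hnu,hnz,htz,huz,lmu,lnt,lnu,ltu,luz,mnt,mnu,mnz,mtz,muz,ntz,nuz,tuz
∂3: piv[abfu,abnz,bfht,bflm,bflu,bfmu,bftz,bhtz,blmu,fhtz,fnuz,hlnu,hltu,hluz,hmnu,hmnz,hmuz,hnuz,mntz] rk=19  ker:flmu,mnuz
∂2c = {a,h} + {a,t} + {b,f} + {b,m} + {b,t} + {b,z} + {f,l} + {h,n} + {h,t} + {h,z} + {l,m} + {l,t} + {l,u} + {m,n} + {m,u} + {n,u} + {n,z} + {u,z}

cycle:no boundary:no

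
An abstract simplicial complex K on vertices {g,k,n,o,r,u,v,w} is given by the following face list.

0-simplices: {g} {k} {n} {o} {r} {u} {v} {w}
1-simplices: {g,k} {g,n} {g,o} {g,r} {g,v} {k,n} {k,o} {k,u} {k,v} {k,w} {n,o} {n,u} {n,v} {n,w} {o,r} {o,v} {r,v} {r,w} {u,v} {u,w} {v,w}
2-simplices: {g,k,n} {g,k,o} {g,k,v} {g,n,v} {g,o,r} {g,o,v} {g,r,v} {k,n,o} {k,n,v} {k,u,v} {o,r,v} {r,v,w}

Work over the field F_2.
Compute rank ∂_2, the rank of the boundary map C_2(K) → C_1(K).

n_0=8 n_1=21 n_2=12  [Z2]
∂1: piv[gk,gn,go,gr,gv,ku,kw] rk=7  ker:kn,ko,kv,no,nu,nv,nw,or,ov,rv,rw,uv,uw,vw
∂2: piv[gkn,gko,gkv,gnv,gor,gov,grv,kno,kuv,rvw] rk=10  ker:knv,orv
rk∂_2=10

rank∂_2=10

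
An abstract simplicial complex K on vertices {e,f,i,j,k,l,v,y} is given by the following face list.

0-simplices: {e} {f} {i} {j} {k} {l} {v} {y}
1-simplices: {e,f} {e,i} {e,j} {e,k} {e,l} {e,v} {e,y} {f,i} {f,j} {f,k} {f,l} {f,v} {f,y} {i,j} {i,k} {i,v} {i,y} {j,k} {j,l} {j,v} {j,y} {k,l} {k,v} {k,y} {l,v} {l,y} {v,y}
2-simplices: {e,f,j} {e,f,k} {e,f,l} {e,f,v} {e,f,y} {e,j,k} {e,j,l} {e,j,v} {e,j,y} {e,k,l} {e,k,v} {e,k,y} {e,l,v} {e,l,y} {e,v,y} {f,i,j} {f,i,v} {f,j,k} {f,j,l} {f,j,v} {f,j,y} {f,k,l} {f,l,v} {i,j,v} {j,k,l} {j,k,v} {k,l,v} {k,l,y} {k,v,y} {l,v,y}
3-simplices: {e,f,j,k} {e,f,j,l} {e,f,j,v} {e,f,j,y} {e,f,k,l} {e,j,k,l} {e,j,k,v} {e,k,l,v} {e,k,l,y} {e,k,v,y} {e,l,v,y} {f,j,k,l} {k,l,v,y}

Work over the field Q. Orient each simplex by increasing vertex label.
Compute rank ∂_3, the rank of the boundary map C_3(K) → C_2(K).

rank∂_3=11

n_0=8 n_1=27 n_2=30 n_3=13  [Q]
∂1: piv[ef,ei,ej,ek,el,ev,ey] rk=7  ker:fi,fj,fk,fl,fv,fy,ij,ik,iv,iy,jk,jl,jv,jy,kl,kv,ky,lv,ly,vy
∂2: piv[efj,efk,efl,efv,efy,ejk,ejl,ejv,ejy,ekl,ekv,eky,elv,ely,evy,fij,fiv] rk=17  ker:fjk,fjl,fjv,fjy,fkl,flv,ijv,jkl,jkv,klv,kly,kvy,lvy
∂3: piv[efjk,efjl,efjv,efjy,efkl,ejkl,ejkv,eklv,ekly,ekvy,elvy] rk=11  ker:fjkl,klvy
rk∂_3=11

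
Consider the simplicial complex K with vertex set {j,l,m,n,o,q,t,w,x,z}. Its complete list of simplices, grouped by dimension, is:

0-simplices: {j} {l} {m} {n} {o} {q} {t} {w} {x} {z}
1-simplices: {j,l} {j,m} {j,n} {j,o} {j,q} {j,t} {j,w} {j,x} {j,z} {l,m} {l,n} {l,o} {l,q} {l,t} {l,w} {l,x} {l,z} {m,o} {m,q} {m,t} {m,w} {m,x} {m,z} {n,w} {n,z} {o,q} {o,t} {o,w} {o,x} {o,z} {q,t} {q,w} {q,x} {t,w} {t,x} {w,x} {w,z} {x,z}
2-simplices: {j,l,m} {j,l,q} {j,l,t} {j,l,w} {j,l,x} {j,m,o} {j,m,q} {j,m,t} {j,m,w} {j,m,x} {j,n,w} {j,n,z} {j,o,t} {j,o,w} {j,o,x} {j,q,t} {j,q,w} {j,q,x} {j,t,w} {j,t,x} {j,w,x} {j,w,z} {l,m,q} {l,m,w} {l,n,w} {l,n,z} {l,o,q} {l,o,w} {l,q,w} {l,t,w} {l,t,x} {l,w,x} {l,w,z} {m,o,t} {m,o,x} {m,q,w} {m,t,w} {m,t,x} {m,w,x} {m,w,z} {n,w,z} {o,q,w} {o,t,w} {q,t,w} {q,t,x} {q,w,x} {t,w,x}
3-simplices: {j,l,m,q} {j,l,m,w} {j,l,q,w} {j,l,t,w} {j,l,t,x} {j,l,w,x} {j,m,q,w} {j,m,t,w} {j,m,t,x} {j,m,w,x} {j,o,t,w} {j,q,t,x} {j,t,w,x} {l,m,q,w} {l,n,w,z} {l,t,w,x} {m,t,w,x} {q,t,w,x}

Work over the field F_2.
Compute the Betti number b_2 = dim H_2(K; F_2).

b_2=5

n_0=10 n_1=38 n_2=47 n_3=18  [Z2]
∂1: piv[jl,jm,jn,jo,jq,jt,jw,jx,jz] rk=9  ker:lm,ln,lo,lq,lt,lw,lx,lz,mo,mq,mt,mw,mx,mz,nw,nz,oq,ot,ow,ox,oz,qt,qw,qx,tw,tx,wx,wz,xz
∂2: piv[jlm,jlq,jlt,jlw,jlx,jmo,jmq,jmt,jmw,jmx,jnw,jnz,jot,jow,jox,jqt,jqw,jqx,jtw,jtx,jwx,jwz,lnw,lnz,loq,low,mwz] rk=27  ker:lmq,lmw,lqw,ltw,ltx,lwx,lwz,mot,mox,mqw,mtw,mtx,mwx,nwz,oqw,otw,qtw,qtx,qwx,twx
∂3: piv[jlmq,jlmw,jlqw,jltw,jltx,jlwx,jmqw,jmtw,jmtx,jmwx,jotw,jqtx,jtwx,lnwz,qtwx] rk=15  ker:lmqw,ltwx,mtwx
b_2=(47−27)−15=5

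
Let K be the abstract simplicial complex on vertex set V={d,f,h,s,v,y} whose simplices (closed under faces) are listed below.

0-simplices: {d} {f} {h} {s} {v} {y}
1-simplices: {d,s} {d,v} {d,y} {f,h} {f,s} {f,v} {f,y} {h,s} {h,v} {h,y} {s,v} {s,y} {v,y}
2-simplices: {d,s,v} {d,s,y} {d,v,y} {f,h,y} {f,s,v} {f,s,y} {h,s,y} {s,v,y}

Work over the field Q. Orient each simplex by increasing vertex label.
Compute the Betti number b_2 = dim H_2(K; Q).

b_2=1

n_0=6 n_1=13 n_2=8  [Q]
∂1: piv[ds,dv,dy,fh,fs] rk=5  ker:fv,fy,hs,hv,hy,sv,sy,vy
∂2: piv[dsv,dsy,dvy,fhy,fsv,fsy,hsy] rk=7  ker:svy
b_2=(8−7)−0=1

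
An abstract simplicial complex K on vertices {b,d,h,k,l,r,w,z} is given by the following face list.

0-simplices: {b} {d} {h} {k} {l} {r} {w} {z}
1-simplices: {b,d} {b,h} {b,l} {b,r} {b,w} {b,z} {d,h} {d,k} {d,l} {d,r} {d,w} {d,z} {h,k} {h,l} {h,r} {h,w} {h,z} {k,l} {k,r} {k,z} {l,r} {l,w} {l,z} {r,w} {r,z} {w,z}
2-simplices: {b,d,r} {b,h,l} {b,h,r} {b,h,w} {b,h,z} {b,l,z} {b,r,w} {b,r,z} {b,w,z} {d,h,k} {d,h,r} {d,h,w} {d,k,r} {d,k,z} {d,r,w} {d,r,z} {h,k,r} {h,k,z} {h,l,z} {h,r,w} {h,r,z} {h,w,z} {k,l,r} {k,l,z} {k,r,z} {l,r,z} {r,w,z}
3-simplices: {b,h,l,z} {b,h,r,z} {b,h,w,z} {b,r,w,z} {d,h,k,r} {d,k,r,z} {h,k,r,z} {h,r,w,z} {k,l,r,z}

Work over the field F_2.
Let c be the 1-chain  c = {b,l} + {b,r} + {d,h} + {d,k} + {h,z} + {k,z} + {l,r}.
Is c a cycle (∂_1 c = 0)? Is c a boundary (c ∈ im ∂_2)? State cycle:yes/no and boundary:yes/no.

n_0=8 n_1=26 n_2=27 n_3=9  [Z2]
∂1: piv[bd,bh,bl,br,bw,bz,dk] rk=7  ker:dh,dl,dr,dw,dz,hk,hl,hr,hw,hz,kl,kr,kz,lr,lw,lz,rw,rz,wz
∂2: piv[bdr,bhl,bhr,bhw,bhz,blz,brw,brz,bwz,dhk,dhr,dhw,dkr,dkz,drz,klr,klz] rk=17  ker:drw,hkr,hkz,hlz,hrw,hrz,hwz,krz,lrz,rwz
∂3: piv[bhlz,bhrz,bhwz,brwz,dhkr,dkrz,hkrz,hrwz,klrz] rk=9
∂1c = 0
c vs im∂2: reduces to 0 ⇒ boundary

cycle:yes boundary:yes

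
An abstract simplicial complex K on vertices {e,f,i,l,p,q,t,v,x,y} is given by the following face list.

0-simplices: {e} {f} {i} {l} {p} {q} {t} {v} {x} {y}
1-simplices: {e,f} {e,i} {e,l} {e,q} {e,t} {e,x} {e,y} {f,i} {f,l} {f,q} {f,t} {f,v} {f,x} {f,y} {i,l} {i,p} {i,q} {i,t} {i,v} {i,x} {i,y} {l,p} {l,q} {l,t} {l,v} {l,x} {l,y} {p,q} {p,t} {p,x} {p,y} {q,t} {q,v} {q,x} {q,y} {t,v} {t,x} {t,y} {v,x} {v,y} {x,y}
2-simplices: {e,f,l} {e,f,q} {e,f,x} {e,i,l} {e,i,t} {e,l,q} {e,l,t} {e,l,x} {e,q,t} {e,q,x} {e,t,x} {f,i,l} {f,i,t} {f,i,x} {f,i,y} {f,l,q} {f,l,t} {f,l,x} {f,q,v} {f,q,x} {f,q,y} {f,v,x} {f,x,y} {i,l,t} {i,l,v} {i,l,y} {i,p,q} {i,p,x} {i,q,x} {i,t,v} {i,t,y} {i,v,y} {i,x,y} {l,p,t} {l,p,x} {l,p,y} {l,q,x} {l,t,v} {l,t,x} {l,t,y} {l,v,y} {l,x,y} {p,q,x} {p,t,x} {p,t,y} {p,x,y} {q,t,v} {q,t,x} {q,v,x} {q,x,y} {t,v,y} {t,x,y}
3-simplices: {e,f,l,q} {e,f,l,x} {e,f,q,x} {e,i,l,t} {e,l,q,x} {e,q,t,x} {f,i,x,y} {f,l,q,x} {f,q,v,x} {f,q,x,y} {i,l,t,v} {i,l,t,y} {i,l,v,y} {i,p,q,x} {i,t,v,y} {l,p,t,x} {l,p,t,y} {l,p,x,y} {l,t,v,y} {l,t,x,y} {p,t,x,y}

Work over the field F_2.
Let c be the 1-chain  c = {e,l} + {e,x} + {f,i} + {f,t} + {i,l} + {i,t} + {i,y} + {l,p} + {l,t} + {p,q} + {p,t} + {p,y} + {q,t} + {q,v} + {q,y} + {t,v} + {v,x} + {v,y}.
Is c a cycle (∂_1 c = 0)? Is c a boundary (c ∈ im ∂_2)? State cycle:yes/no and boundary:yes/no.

n_0=10 n_1=41 n_2=52 n_3=21  [Z2]
∂1: piv[ef,ei,el,eq,et,ex,ey,fv,ip] rk=9  ker:fi,fl,fq,ft,fx,fy,il,iq,it,iv,ix,iy,lp,lq,lt,lv,lx,ly,pq,pt,px,py,qt,qv,qx,qy,tv,tx,ty,vx,vy,xy
∂2: piv[efl,efq,efx,eil,eit,elq,elt,elx,eqt,eqx,etx,fil,fit,fix,fiy,fqv,fqy,fvx,fxy,ilv,ily,ipq,ipx,iqx,itv,ity,ivy,lpt,lpx,lpy,qtv] rk=31  ker:flq,flt,flx,fqx,ilt,ixy,lqx,ltv,ltx,lty,lvy,lxy,pqx,ptx,pty,pxy,qtx,qvx,qxy,tvy,txy
∂3: piv[eflq,eflx,efqx,eilt,elqx,eqtx,fixy,fqvx,fqxy,iltv,ilty,ilvy,ipqx,itvy,lptx,lpty,lpxy,ltxy] rk=18  ker:flqx,ltvy,ptxy
∂1c = 0
c vs im∂2: reduces to 0 ⇒ boundary

cycle:yes boundary:yes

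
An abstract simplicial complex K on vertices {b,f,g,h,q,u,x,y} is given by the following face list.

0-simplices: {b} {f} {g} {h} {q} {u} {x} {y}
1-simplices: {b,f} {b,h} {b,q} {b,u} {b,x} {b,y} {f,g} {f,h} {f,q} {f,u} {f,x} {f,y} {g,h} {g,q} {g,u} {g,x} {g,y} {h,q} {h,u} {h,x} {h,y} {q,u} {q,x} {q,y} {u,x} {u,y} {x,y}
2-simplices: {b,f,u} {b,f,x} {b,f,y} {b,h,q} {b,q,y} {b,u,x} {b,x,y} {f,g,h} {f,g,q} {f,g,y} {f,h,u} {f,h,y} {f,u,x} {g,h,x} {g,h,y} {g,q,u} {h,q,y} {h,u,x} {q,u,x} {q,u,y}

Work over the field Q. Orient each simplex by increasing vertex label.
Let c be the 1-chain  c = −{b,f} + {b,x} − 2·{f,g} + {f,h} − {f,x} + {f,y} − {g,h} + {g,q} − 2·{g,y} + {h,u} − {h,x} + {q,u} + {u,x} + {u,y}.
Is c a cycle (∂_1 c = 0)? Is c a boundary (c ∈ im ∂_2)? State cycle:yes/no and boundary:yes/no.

n_0=8 n_1=27 n_2=20  [Q]
∂1: piv[bf,bh,bq,bu,bx,by,fg] rk=7  ker:fh,fq,fu,fx,fy,gh,gq,gu,gx,gy,hq,hu,hx,hy,qu,qx,qy,ux,uy,xy
∂2: piv[bfu,bfx,bfy,bhq,bqy,bux,bxy,fgh,fgq,fgy,fhu,fhy,ghx,gqu,hqy,hux,qux,quy] rk=18  ker:fux,ghy
∂1c = 0
c vs im∂2: residual ≠ 0 ⇒ not boundary

cycle:yes boundary:no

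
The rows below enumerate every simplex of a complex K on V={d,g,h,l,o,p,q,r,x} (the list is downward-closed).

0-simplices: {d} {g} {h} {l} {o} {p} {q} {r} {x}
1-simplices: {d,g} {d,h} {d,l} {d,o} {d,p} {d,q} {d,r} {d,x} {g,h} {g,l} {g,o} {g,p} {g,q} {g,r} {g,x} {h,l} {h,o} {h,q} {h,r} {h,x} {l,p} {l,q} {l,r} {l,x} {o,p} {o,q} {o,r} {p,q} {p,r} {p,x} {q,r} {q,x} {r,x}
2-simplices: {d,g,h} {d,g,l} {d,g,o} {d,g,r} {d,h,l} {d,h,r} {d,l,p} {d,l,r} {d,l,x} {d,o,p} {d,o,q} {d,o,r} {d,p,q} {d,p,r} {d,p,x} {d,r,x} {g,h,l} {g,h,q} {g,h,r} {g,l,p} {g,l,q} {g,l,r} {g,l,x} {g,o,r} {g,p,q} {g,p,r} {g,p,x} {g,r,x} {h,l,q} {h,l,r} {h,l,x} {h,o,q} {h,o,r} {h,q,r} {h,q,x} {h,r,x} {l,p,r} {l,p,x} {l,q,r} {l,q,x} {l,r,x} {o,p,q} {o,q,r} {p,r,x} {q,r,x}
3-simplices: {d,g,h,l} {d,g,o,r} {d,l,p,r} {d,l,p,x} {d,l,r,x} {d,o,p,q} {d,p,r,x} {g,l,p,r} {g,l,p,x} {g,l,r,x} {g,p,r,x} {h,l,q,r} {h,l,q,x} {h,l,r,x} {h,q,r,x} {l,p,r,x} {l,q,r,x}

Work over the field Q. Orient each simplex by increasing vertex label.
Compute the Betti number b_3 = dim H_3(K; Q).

b_3=3

n_0=9 n_1=33 n_2=45 n_3=17  [Q]
∂1: piv[dg,dh,dl,do,dp,dq,dr,dx] rk=8  ker:gh,gl,go,gp,gq,gr,gx,hl,ho,hq,hr,hx,lp,lq,lr,lx,op,oq,or,pq,pr,px,qr,qx,rx
∂2: piv[dgh,dgl,dgo,dgr,dhl,dhr,dlp,dlr,dlx,dop,doq,dor,dpq,dpr,dpx,drx,ghq,glp,glq,glx,gpq,hlx,hoq,hqr,hqx] rk=25  ker:ghl,ghr,glr,gor,gpr,gpx,grx,hlq,hlr,hor,hrx,lpr,lpx,lqr,lqx,lrx,opq,oqr,prx,qrx
∂3: piv[dghl,dgor,dlpr,dlpx,dlrx,dopq,dprx,glpr,glpx,glrx,hlqr,hlqx,hlrx,hqrx] rk=14  ker:gprx,lprx,lqrx
b_3=(17−14)−0=3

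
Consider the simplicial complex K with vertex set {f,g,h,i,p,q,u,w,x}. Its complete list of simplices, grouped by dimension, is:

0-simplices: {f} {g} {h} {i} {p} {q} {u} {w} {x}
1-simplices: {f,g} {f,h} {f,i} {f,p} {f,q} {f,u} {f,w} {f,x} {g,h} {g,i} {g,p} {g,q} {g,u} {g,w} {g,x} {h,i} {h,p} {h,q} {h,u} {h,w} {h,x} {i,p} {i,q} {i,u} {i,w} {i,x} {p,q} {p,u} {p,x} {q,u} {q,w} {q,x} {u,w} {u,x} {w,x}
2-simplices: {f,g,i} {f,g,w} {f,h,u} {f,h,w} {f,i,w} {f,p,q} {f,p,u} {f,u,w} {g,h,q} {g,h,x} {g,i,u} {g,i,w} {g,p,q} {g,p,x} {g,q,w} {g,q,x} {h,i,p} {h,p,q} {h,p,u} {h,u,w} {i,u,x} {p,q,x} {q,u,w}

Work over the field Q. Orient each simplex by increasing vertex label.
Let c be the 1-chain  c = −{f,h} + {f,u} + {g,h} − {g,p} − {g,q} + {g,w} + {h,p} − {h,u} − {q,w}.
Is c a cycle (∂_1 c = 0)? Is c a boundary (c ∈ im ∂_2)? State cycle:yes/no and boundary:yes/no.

n_0=9 n_1=35 n_2=23  [Q]
∂1: piv[fg,fh,fi,fp,fq,fu,fw,fx] rk=8  ker:gh,gi,gp,gq,gu,gw,gx,hi,hp,hq,hu,hw,hx,ip,iq,iu,iw,ix,pq,pu,px,qu,qw,qx,uw,ux,wx
∂2: piv[fgi,fgw,fhu,fhw,fiw,fpq,fpu,fuw,ghq,ghx,giu,gpq,gpx,gqw,gqx,hip,hpq,hpu,iux,quw] rk=20  ker:giw,huw,pqx
∂1c = 0
c vs im∂2: reduces to 0 ⇒ boundary

cycle:yes boundary:yes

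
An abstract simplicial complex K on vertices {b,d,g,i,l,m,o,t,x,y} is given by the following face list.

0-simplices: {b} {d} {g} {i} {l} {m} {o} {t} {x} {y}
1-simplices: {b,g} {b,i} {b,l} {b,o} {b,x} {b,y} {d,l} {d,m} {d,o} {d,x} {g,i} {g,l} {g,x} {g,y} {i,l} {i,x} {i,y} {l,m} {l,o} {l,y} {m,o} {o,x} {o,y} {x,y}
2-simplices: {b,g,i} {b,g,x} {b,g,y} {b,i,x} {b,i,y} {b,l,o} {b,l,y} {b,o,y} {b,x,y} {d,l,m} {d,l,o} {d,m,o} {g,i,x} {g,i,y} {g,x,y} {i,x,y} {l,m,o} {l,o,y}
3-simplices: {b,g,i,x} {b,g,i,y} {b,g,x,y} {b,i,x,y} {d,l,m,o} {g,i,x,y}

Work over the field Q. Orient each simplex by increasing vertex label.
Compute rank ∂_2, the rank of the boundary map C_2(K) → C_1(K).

rank∂_2=12

n_0=10 n_1=24 n_2=18 n_3=6  [Q]
∂1: piv[bg,bi,bl,bo,bx,by,dl,dm] rk=8  ker:do,dx,gi,gl,gx,gy,il,ix,iy,lm,lo,ly,mo,ox,oy,xy
∂2: piv[bgi,bgx,bgy,bix,biy,blo,bly,boy,bxy,dlm,dlo,dmo] rk=12  ker:gix,giy,gxy,ixy,lmo,loy
∂3: piv[bgix,bgiy,bgxy,bixy,dlmo] rk=5  ker:gixy
rk∂_2=12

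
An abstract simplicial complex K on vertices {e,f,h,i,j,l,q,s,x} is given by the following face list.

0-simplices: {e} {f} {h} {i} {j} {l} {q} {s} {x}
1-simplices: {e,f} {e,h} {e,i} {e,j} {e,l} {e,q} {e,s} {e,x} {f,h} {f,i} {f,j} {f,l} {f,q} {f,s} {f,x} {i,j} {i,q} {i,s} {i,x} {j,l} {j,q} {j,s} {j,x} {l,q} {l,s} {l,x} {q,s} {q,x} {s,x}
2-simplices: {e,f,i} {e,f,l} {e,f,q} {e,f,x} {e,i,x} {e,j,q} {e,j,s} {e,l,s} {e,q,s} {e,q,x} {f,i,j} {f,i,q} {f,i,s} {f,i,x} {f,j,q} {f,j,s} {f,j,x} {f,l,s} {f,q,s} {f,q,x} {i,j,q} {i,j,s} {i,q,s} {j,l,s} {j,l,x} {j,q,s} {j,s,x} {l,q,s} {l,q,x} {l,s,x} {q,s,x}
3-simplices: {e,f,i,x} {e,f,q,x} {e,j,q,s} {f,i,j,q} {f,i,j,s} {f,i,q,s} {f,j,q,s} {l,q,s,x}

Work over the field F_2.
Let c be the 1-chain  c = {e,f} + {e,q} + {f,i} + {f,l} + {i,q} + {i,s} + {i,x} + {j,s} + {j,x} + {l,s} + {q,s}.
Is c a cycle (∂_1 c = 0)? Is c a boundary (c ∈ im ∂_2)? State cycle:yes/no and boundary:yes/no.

cycle:no boundary:no

n_0=9 n_1=29 n_2=31 n_3=8  [Z2]
∂1: piv[ef,eh,ei,ej,el,eq,es,ex] rk=8  ker:fh,fi,fj,fl,fq,fs,fx,ij,iq,is,ix,jl,jq,js,jx,lq,ls,lx,qs,qx,sx
∂2: piv[efi,efl,efq,efx,eix,ejq,ejs,els,eqs,eqx,fij,fiq,fis,fjq,fjs,fjx,jls,jlx,jsx,lqs] rk=20  ker:fix,fls,fqs,fqx,ijq,ijs,iqs,jqs,lqx,lsx,qsx
∂3: piv[efix,efqx,ejqs,fijq,fijs,fiqs,fjqs,lqsx] rk=8
∂1c = {f} + {q}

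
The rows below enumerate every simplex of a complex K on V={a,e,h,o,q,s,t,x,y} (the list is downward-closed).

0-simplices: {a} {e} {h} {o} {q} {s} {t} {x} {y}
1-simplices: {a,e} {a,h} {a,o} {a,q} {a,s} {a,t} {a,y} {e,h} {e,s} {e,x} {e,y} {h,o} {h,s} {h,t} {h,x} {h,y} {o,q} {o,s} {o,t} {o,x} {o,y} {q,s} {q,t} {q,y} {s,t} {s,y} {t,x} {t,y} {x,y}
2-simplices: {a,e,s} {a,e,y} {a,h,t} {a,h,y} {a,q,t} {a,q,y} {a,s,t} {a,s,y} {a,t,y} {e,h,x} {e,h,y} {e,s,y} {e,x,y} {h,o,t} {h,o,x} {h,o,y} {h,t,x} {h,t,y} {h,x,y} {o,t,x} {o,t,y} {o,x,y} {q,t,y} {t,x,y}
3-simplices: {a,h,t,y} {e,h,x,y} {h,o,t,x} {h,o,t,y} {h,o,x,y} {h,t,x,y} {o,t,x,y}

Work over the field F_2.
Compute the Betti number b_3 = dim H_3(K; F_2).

n_0=9 n_1=29 n_2=24 n_3=7  [Z2]
∂1: piv[ae,ah,ao,aq,as,at,ay,ex] rk=8  ker:eh,es,ey,ho,hs,ht,hx,hy,oq,os,ot,ox,oy,qs,qt,qy,st,sy,tx,ty,xy
∂2: piv[aes,aey,aht,ahy,aqt,aqy,ast,asy,aty,ehx,ehy,exy,hot,hox,hoy,htx] rk=16  ker:esy,hty,hxy,otx,oty,oxy,qty,txy
∂3: piv[ahty,ehxy,hotx,hoty,hoxy,htxy] rk=6  ker:otxy
b_3=(7−6)−0=1

b_3=1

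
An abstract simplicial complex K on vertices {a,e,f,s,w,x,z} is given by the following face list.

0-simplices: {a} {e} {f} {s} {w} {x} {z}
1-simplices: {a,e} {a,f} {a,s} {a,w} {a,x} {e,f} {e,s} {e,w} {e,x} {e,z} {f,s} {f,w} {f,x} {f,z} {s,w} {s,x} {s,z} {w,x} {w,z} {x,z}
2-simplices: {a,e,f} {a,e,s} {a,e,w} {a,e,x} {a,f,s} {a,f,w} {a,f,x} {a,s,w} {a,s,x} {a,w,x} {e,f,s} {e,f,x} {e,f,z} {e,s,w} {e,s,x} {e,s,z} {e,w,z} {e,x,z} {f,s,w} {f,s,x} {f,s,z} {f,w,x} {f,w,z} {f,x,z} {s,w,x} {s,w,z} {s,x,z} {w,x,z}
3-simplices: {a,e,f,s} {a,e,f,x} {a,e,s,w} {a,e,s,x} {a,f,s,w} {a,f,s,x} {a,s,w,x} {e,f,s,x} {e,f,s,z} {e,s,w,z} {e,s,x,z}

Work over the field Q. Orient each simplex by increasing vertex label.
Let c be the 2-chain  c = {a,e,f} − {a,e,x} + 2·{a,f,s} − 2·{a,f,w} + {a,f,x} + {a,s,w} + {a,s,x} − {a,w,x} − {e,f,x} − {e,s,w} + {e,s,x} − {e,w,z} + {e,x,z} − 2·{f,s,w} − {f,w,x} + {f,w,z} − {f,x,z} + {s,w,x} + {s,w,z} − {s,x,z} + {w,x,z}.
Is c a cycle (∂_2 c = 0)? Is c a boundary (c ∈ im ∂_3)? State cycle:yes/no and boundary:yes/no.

cycle:yes boundary:no

n_0=7 n_1=20 n_2=28 n_3=11  [Q]
∂1: piv[ae,af,as,aw,ax,ez] rk=6  ker:ef,es,ew,ex,fs,fw,fx,fz,sw,sx,sz,wx,wz,xz
∂2: piv[aef,aes,aew,aex,afs,afw,afx,asw,asx,awx,efz,esz,ewz,exz] rk=14  ker:efs,efx,esw,esx,fsw,fsx,fsz,fwx,fwz,fxz,swx,swz,sxz,wxz
∂3: piv[aefs,aefx,aesw,aesx,afsw,afsx,aswx,efsz,eswz,esxz] rk=10  ker:efsx
∂2c = 0
c vs im∂3: residual ≠ 0 ⇒ not boundary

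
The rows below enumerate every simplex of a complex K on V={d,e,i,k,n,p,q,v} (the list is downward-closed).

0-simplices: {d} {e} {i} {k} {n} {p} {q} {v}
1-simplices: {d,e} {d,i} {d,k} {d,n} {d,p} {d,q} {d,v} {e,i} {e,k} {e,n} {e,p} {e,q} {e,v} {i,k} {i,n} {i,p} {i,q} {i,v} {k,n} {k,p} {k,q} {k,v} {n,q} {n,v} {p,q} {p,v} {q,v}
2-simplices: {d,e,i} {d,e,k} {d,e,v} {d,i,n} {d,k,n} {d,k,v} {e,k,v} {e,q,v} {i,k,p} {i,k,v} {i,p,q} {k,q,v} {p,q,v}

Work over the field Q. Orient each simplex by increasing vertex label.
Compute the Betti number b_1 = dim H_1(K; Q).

b_1=8

n_0=8 n_1=27 n_2=13  [Q]
∂1: piv[de,di,dk,dn,dp,dq,dv] rk=7  ker:ei,ek,en,ep,eq,ev,ik,in,ip,iq,iv,kn,kp,kq,kv,nq,nv,pq,pv,qv
∂2: piv[dei,dek,dev,din,dkn,dkv,eqv,ikp,ikv,ipq,kqv,pqv] rk=12  ker:ekv
b_1=(27−7)−12=8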